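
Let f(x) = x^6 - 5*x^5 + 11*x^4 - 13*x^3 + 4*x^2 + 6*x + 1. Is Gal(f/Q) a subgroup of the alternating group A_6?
The polynomial is irreducible of degree 6 over Q. Its discriminant is 525625 = 725^2, a perfect square. A Galois group lies in the alternating group exactly when the discriminant is a square in Q, so the Galois group ((C_3 x C_3) : C_4) is contained in A_6.

Yes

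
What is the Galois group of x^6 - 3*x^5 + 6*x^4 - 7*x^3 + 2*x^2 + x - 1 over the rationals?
The polynomial f is an irreducible sextic over Q, so G = Gal(f/Q) is one of the 16 transitive subgroups 6T1, ..., 6T16 of S_6. The discriminant of f is 810448, which is not a perfect square, so G is not contained in A_6. The transitive groups of degree 6 not contained in A_6 are: C_6 (6T1, order 6), S_3 (6T2, order 6), D_6 (6T3, order 12), C_3 x S_3 (6T5, order 18), A_4 x C_2 (6T6, order 24), S_4 (6T8, order 24), S_3 x S_3 (6T9, order 36), S_4 x C_2 (6T11, order 48), (S_3 x S_3) : C_2 (6T13, order 72), PGL(2,5) (6T14, order 120), S_6 (6T16, order 720). By Dedekind's theorem, for a prime p not dividing disc(f) the degrees of the irreducible factors of f mod p form the cycle type of an element of G. Factoring f modulo the 22 such primes p <= 89 (skipping 2, 37, which divide the discriminant), each new pattern first appears at: mod 3: f = (x^3 + x^2 + x + 2)(x^3 + 2x^2 + 1), pattern 3+3; mod 5: f = (x^2 + 3)(x^2 + 3x + 4)(x^2 + 4x + 2), pattern 2+2+2; mod 17: f = (x + 1)(x + 15)(x^4 + 15x^3 + 6x^2 + 12x + 9), pattern 4+1+1; mod 67: f = (x + 4)(x + 62)(x^2 + 66x + 40)(x^2 + 66x + 50), pattern 2+2+1+1. No other pattern occurs in this range, so the set of observed cycle types is {3+3, 2+2+2, 4+1+1, 2+2+1+1}. The candidates containing elements of all these cycle types are S_4 (6T8) of order 24, S_4 x C_2 (6T11) of order 48, PGL(2,5) (6T14) of order 120, S_6 (6T16) of order 720; the others are excluded. The observed types are precisely the cycle types that occur in S_4 (6T8) (apart from the identity). Each of the other remaining candidates has further cycle types, and by the Chebotarev density theorem the matching factorization patterns would occur for a proportion of primes equal to their share of the group: S_4 x C_2 (6T11) additionally contains elements of type 6, 4+2, 2+1+1+1+1 (17 of its 48 elements, about 35% of primes); PGL(2,5) (6T14) additionally contains elements of type 6, 5+1 (44 of its 120 elements, about 37% of primes); S_6 (6T16) additionally contains elements of type 6, 5+1, 4+2, 3+2+1, 3+1+1+1, 2+1+1+1+1 (529 of its 720 elements, about 73% of primes). None of the 22 primes tested shows any such pattern (for each of these groups the chance of that is below 10^-4), which rules them out. Hence G = S_4 (6T8), of order 24.

6T8: S_4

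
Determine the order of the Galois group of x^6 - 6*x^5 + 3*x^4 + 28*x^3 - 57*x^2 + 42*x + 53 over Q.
The degree of the splitting field over Q equals the order of the Galois group, so first determine the group. The polynomial f is an irreducible sextic over Q, so G = Gal(f/Q) is one of the 16 transitive subgroups 6T1, ..., 6T16 of S_6. The discriminant of f is -450868486864896, which is not a perfect square, so G is not contained in A_6. The transitive groups of degree 6 not contained in A_6 are: C_6 (6T1, order 6), S_3 (6T2, order 6), D_6 (6T3, order 12), C_3 x S_3 (6T5, order 18), A_4 x C_2 (6T6, order 24), S_4 (6T8, order 24), S_3 x S_3 (6T9, order 36), S_4 x C_2 (6T11, order 48), (S_3 x S_3) : C_2 (6T13, order 72), PGL(2,5) (6T14, order 120), S_6 (6T16, order 720). By Dedekind's theorem, for a prime p not dividing disc(f) the degrees of the irreducible factors of f mod p form the cycle type of an element of G. Factoring f modulo the 33 such primes p <= 149 (skipping 2, 3, which divide the discriminant), each new pattern first appears at: mod 5: f = (x^3 + 3x + 2)(x^3 + 4x^2 + 4), pattern 3+3; mod 7: f = (x^6 + x^5 + 3x^4 + 6x^2 + 4), pattern 6; mod 17: f = (x + 3)(x + 12)(x^2 + 15x + 8)(x^2 + 15x + 15), pattern 2+2+1+1; mod 19: f = (x + 4)(x + 6)(x + 11)(x + 13)(x^2 + 17x + 6), pattern 2+1+1+1+1; mod 71: f = (x^2 + 69x + 4)(x^2 + 69x + 19)(x^2 + 69x + 39), pattern 2+2+2. No other pattern occurs in this range, so the set of observed cycle types is {3+3, 6, 2+2+1+1, 2+1+1+1+1, 2+2+2}. The candidates containing elements of all these cycle types are A_4 x C_2 (6T6) of order 24, S_4 x C_2 (6T11) of order 48, (S_3 x S_3) : C_2 (6T13) of order 72, S_6 (6T16) of order 720; the others are excluded. The observed types are precisely the cycle types that occur in A_4 x C_2 (6T6) (apart from the identity). Each of the other remaining candidates has further cycle types, and by the Chebotarev density theorem the matching factorization patterns would occur for a proportion of primes equal to their share of the group: S_4 x C_2 (6T11) additionally contains elements of type 4+2, 4+1+1 (12 of its 48 elements, about 25% of primes); (S_3 x S_3) : C_2 (6T13) additionally contains elements of type 4+2, 3+2+1, 3+1+1+1 (34 of its 72 elements, about 47% of primes); S_6 (6T16) additionally contains elements of type 5+1, 4+2, 4+1+1, 3+2+1, 3+1+1+1 (484 of its 720 elements, about 67% of primes). None of the 33 primes tested shows any such pattern (for each of these groups the chance of that is below 10^-4), which rules them out. Hence G = A_4 x C_2 (6T6), of order 24. The Galois group A_4 x C_2 (6T6) has order 24, so the splitting field has degree 24 over Q.

24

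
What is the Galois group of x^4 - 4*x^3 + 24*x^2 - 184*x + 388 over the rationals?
4T2: V_4

The polynomial is an irreducible quartic over Q and its discriminant is 1194393600 = 34560^2, a perfect square, so the Galois group is contained in A_4. The resolvent cubic y^3 - 24*y^2 - 816*y - 2816 splits completely over Q, which gives the Klein four-group V_4.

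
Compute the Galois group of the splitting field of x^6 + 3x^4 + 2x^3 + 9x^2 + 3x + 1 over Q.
The polynomial f is an irreducible sextic over Q, so G = Gal(f/Q) is one of the 16 transitive subgroups 6T1, ..., 6T16 of S_6. The discriminant of f is -129140163, which is not a perfect square, so G is not contained in A_6. The transitive groups of degree 6 not contained in A_6 are: C_6 (6T1, order 6), S_3 (6T2, order 6), D_6 (6T3, order 12), C_3 x S_3 (6T5, order 18), A_4 x C_2 (6T6, order 24), S_4 (6T8, order 24), S_3 x S_3 (6T9, order 36), S_4 x C_2 (6T11, order 48), (S_3 x S_3) : C_2 (6T13, order 72), PGL(2,5) (6T14, order 120), S_6 (6T16, order 720). By Dedekind's theorem, for a prime p not dividing disc(f) the degrees of the irreducible factors of f mod p form the cycle type of an element of G. Factoring f modulo the 37 such primes p <= 163 (skipping 3, which divides the discriminant), each new pattern first appears at: mod 2: f = (x^6 + x^4 + x^2 + x + 1), pattern 6; mod 7: f = (x^3 + x + 1)(x^3 + 2x + 1), pattern 3+3; mod 17: f = (x^2 + 7x + 15)(x^2 + 13x + 16)(x^2 + 14x + 9), pattern 2+2+2; mod 19: f = (x + 5)(x + 8)(x + 13)(x + 15)(x + 17)(x + 18), pattern 1+1+1+1+1+1. No other pattern occurs in this range, so the set of observed cycle types is {6, 3+3, 2+2+2, 1+1+1+1+1+1}. The candidates containing elements of all these cycle types are C_6 (6T1) of order 6, D_6 (6T3) of order 12, C_3 x S_3 (6T5) of order 18, A_4 x C_2 (6T6) of order 24, S_3 x S_3 (6T9) of order 36, S_4 x C_2 (6T11) of order 48, (S_3 x S_3) : C_2 (6T13) of order 72, PGL(2,5) (6T14) of order 120, S_6 (6T16) of order 720; the others are excluded. The observed types are precisely the cycle types that occur in C_6 (6T1). Each of the other remaining candidates has further cycle types, and by the Chebotarev density theorem the matching factorization patterns would occur for a proportion of primes equal to their share of the group: D_6 (6T3) additionally contains elements of type 2+2+1+1 (3 of its 12 elements, about 25% of primes); C_3 x S_3 (6T5) additionally contains elements of type 3+1+1+1 (4 of its 18 elements, about 22% of primes); A_4 x C_2 (6T6) additionally contains elements of type 2+2+1+1, 2+1+1+1+1 (6 of its 24 elements, about 25% of primes); S_3 x S_3 (6T9) additionally contains elements of type 3+1+1+1, 2+2+1+1 (13 of its 36 elements, about 36% of primes); S_4 x C_2 (6T11) additionally contains elements of type 4+2, 4+1+1, 2+2+1+1, 2+1+1+1+1 (24 of its 48 elements, about 50% of primes); (S_3 x S_3) : C_2 (6T13) additionally contains elements of type 4+2, 3+2+1, 3+1+1+1, 2+2+1+1, 2+1+1+1+1 (49 of its 72 elements, about 68% of primes); PGL(2,5) (6T14) additionally contains elements of type 5+1, 4+1+1, 2+2+1+1 (69 of its 120 elements, about 58% of primes); S_6 (6T16) additionally contains elements of type 5+1, 4+2, 4+1+1, 3+2+1, 3+1+1+1, 2+2+1+1, 2+1+1+1+1 (544 of its 720 elements, about 76% of primes). None of the 37 primes tested shows any such pattern (for each of these groups the chance of that is below 10^-4), which rules them out. Hence G = C_6 (6T1), of order 6.

C_6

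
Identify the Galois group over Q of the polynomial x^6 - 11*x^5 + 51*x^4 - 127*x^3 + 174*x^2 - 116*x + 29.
(C_3 x C_3) : C_4, the transitive group 6T10 of order 36

The polynomial f is an irreducible sextic over Q, so G = Gal(f/Q) is one of the 16 transitive subgroups 6T1, ..., 6T16 of S_6. The discriminant of f is 525625 = 725^2, a perfect square, so G is contained in A_6. The transitive groups of degree 6 contained in A_6 are: A_4 (6T4, order 12), S_4 (6T7, order 24), (C_3 x C_3) : C_4 (6T10, order 36), PSL(2,5) (6T12, order 60), A_6 (6T15, order 360). By Dedekind's theorem, for a prime p not dividing disc(f) the degrees of the irreducible factors of f mod p form the cycle type of an element of G. Factoring f modulo the 19 such primes p <= 73 (skipping 5, 29, which divide the discriminant), each new pattern first appears at: mod 2: f = (x^2 + x + 1)(x^4 + x + 1), pattern 4+2; mod 11: f = (x^3 + 2x^2 + 7x + 2)(x^3 + 9x^2 + 4x + 9), pattern 3+3; mod 19: f = (x + 9)(x + 10)(x^2 + 1)(x^2 + 8x + 17), pattern 2+2+1+1; mod 61: f = (x + 26)(x + 33)(x + 40)(x^3 + 12x^2 + 37x + 12), pattern 3+1+1+1. No other pattern occurs in this range, so the set of observed cycle types is {4+2, 3+3, 2+2+1+1, 3+1+1+1}. The candidates containing elements of all these cycle types are (C_3 x C_3) : C_4 (6T10) of order 36, A_6 (6T15) of order 360; the others are excluded. The observed types are precisely the cycle types that occur in (C_3 x C_3) : C_4 (6T10) (apart from the identity). Each of the other remaining candidates has further cycle types, and by the Chebotarev density theorem the matching factorization patterns would occur for a proportion of primes equal to their share of the group: A_6 (6T15) additionally contains elements of type 5+1 (144 of its 360 elements, about 40% of primes). None of the 19 primes tested shows any such pattern (for each of these groups the chance of that is below 10^-4), which rules them out. Hence G = (C_3 x C_3) : C_4 (6T10), of order 36.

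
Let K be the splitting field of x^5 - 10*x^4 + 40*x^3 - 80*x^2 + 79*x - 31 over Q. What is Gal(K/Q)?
S_5 (also written S5)

The polynomial f is an irreducible quintic over Q, so G = Gal(f/Q) is a transitive subgroup of S_5: one of C_5 (5T1, order 5), D_5 (5T2, order 10), F_20 (5T3, order 20), A_5 (5T4, order 60) or S_5 (5T5, order 120). The discriminant of f is 2869, which is not a perfect square, so G is not contained in A_5. The transitive groups of degree 5 not contained in A_5 are: F_20 (5T3, order 20), S_5 (5T5, order 120). By Dedekind's theorem, for a prime p not dividing disc(f) the degrees of the irreducible factors of f mod p form the cycle type of an element of G. Factoring f modulo the first such prime p = 2, each new pattern first appears at: mod 2: f = (x^2 + x + 1)(x^3 + x^2 + 1), pattern 3+2. No other pattern occurs in this range, so the set of observed cycle types is {3+2}. Among the candidates above, the only group containing elements of all these cycle types is S_5 (5T5) — F_20 (5T3) lacks at least one of them. Hence G = S_5 (5T5), of order 120.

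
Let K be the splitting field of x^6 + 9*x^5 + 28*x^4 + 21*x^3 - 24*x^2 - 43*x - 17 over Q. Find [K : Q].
24

The degree of the splitting field over Q equals the order of the Galois group, so first determine the group. The polynomial f is an irreducible sextic over Q, so G = Gal(f/Q) is one of the 16 transitive subgroups 6T1, ..., 6T16 of S_6. The discriminant of f is 54786284800, which is not a perfect square, so G is not contained in A_6. The transitive groups of degree 6 not contained in A_6 are: C_6 (6T1, order 6), S_3 (6T2, order 6), D_6 (6T3, order 12), C_3 x S_3 (6T5, order 18), A_4 x C_2 (6T6, order 24), S_4 (6T8, order 24), S_3 x S_3 (6T9, order 36), S_4 x C_2 (6T11, order 48), (S_3 x S_3) : C_2 (6T13, order 72), PGL(2,5) (6T14, order 120), S_6 (6T16, order 720). By Dedekind's theorem, for a prime p not dividing disc(f) the degrees of the irreducible factors of f mod p form the cycle type of an element of G. Factoring f modulo the 22 such primes p <= 101 (skipping 2, 5, 13, 37, which divide the discriminant), each new pattern first appears at: mod 3: f = (x^3 + x^2 + 2x + 1)(x^3 + 2x^2 + 1), pattern 3+3; mod 17: f = (x)(x + 14)(x^4 + 12x^3 + 13x^2 + 9x + 3), pattern 4+1+1; mod 31: f = (x^2 + 4x + 13)(x^2 + 10x + 13)(x^2 + 26x + 1), pattern 2+2+2; mod 67: f = (x + 43)(x + 52)(x^2 + 14x + 5)(x^2 + 34x + 54), pattern 2+2+1+1. No other pattern occurs in this range, so the set of observed cycle types is {3+3, 4+1+1, 2+2+2, 2+2+1+1}. The candidates containing elements of all these cycle types are S_4 (6T8) of order 24, S_4 x C_2 (6T11) of order 48, PGL(2,5) (6T14) of order 120, S_6 (6T16) of order 720; the others are excluded. The observed types are precisely the cycle types that occur in S_4 (6T8) (apart from the identity). Each of the other remaining candidates has further cycle types, and by the Chebotarev density theorem the matching factorization patterns would occur for a proportion of primes equal to their share of the group: S_4 x C_2 (6T11) additionally contains elements of type 6, 4+2, 2+1+1+1+1 (17 of its 48 elements, about 35% of primes); PGL(2,5) (6T14) additionally contains elements of type 6, 5+1 (44 of its 120 elements, about 37% of primes); S_6 (6T16) additionally contains elements of type 6, 5+1, 4+2, 3+2+1, 3+1+1+1, 2+1+1+1+1 (529 of its 720 elements, about 73% of primes). None of the 22 primes tested shows any such pattern (for each of these groups the chance of that is below 10^-4), which rules them out. Hence G = S_4 (6T8), of order 24. The Galois group S_4 (6T8) has order 24, so the splitting field has degree 24 over Q.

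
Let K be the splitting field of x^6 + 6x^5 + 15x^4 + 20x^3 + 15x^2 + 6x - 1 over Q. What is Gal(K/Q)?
D_6 (also written D6)

The polynomial f is an irreducible sextic over Q, so G = Gal(f/Q) is one of the 16 transitive subgroups 6T1, ..., 6T16 of S_6. The discriminant of f is 1492992, which is not a perfect square, so G is not contained in A_6. The transitive groups of degree 6 not contained in A_6 are: C_6 (6T1, order 6), S_3 (6T2, order 6), D_6 (6T3, order 12), C_3 x S_3 (6T5, order 18), A_4 x C_2 (6T6, order 24), S_4 (6T8, order 24), S_3 x S_3 (6T9, order 36), S_4 x C_2 (6T11, order 48), (S_3 x S_3) : C_2 (6T13, order 72), PGL(2,5) (6T14, order 120), S_6 (6T16, order 720). By Dedekind's theorem, for a prime p not dividing disc(f) the degrees of the irreducible factors of f mod p form the cycle type of an element of G. Factoring f modulo the 79 such primes p <= 419 (skipping 2, 3, which divide the discriminant), each new pattern first appears at: mod 5: f = (x^2 + x + 2)(x^2 + 2x + 3)(x^2 + 3x + 4), pattern 2+2+2; mod 7: f = (x^3 + 3x^2 + 3x + 4)(x^3 + 3x^2 + 3x + 5), pattern 3+3; mod 13: f = (x^6 + 6x^5 + 2x^4 + 7x^3 + 2x^2 + 6x + 12), pattern 6; mod 17: f = (x + 6)(x + 13)(x^2 + 7x + 14)(x^2 + 14x + 4), pattern 2+2+1+1; mod 31: f = (x + 3)(x + 11)(x + 13)(x + 20)(x + 22)(x + 30), pattern 1+1+1+1+1+1. No other pattern occurs in this range, so the set of observed cycle types is {2+2+2, 3+3, 6, 2+2+1+1, 1+1+1+1+1+1}. The candidates containing elements of all these cycle types are D_6 (6T3) of order 12, A_4 x C_2 (6T6) of order 24, S_3 x S_3 (6T9) of order 36, S_4 x C_2 (6T11) of order 48, (S_3 x S_3) : C_2 (6T13) of order 72, PGL(2,5) (6T14) of order 120, S_6 (6T16) of order 720; the others are excluded. The observed types are precisely the cycle types that occur in D_6 (6T3). Each of the other remaining candidates has further cycle types, and by the Chebotarev density theorem the matching factorization patterns would occur for a proportion of primes equal to their share of the group: A_4 x C_2 (6T6) additionally contains elements of type 2+1+1+1+1 (3 of its 24 elements, about 12% of primes); S_3 x S_3 (6T9) additionally contains elements of type 3+1+1+1 (4 of its 36 elements, about 11% of primes); S_4 x C_2 (6T11) additionally contains elements of type 4+2, 4+1+1, 2+1+1+1+1 (15 of its 48 elements, about 31% of primes); (S_3 x S_3) : C_2 (6T13) additionally contains elements of type 4+2, 3+2+1, 3+1+1+1, 2+1+1+1+1 (40 of its 72 elements, about 56% of primes); PGL(2,5) (6T14) additionally contains elements of type 5+1, 4+1+1 (54 of its 120 elements, about 45% of primes); S_6 (6T16) additionally contains elements of type 5+1, 4+2, 4+1+1, 3+2+1, 3+1+1+1, 2+1+1+1+1 (499 of its 720 elements, about 69% of primes). None of the 79 primes tested shows any such pattern (for each of these groups the chance of that is below 10^-4), which rules them out. Hence G = D_6 (6T3), of order 12.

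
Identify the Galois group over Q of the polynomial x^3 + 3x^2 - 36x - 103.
The polynomial is an irreducible cubic over Q and its discriminant is 123201 = 351^2, a perfect square. For an irreducible cubic, a square discriminant forces the Galois group to be A_3, the cyclic group of order 3.

3T1: C_3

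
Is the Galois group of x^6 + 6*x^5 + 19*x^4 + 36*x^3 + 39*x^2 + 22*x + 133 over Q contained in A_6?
The polynomial is irreducible of degree 6 over Q. Its discriminant is -1849378557919232, which is not a perfect square. A Galois group lies in the alternating group exactly when the discriminant is a square in Q, so the Galois group (S_4 x C_2) is not contained in A_6.

No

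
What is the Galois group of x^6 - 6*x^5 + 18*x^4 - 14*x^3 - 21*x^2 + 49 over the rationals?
PGL(2,5) (order 120)

The polynomial f is an irreducible sextic over Q, so G = Gal(f/Q) is one of the 16 transitive subgroups 6T1, ..., 6T16 of S_6. The discriminant of f is -28010528989632, which is not a perfect square, so G is not contained in A_6. The transitive groups of degree 6 not contained in A_6 are: C_6 (6T1, order 6), S_3 (6T2, order 6), D_6 (6T3, order 12), C_3 x S_3 (6T5, order 18), A_4 x C_2 (6T6, order 24), S_4 (6T8, order 24), S_3 x S_3 (6T9, order 36), S_4 x C_2 (6T11, order 48), (S_3 x S_3) : C_2 (6T13, order 72), PGL(2,5) (6T14, order 120), S_6 (6T16, order 720). By Dedekind's theorem, for a prime p not dividing disc(f) the degrees of the irreducible factors of f mod p form the cycle type of an element of G. Factoring f modulo the 21 such primes p <= 89 (skipping 2, 3, 7, which divide the discriminant), each new pattern first appears at: mod 5: f = (x^6 + 4x^5 + 3x^4 + x^3 + 4x^2 + 4), pattern 6; mod 11: f = (x + 3)(x^5 + 2x^4 + x^3 + 5x^2 + 8x + 9), pattern 5+1; mod 13: f = (x + 4)(x + 11)(x^4 + 5x^3 + 3x^2 + 7x + 2), pattern 4+1+1; mod 23: f = (x + 2)(x + 15)(x^2 + 3x + 9)(x^2 + 20x + 11), pattern 2+2+1+1; mod 43: f = (x^3 + 40x^2 + 3x + 30)(x^3 + 40x^2 + 6x + 26), pattern 3+3; mod 61: f = (x^2 + 26x + 40)(x^2 + 44x + 36)(x^2 + 46x + 31), pattern 2+2+2. No other pattern occurs in this range, so the set of observed cycle types is {6, 5+1, 4+1+1, 2+2+1+1, 3+3, 2+2+2}. The candidates containing elements of all these cycle types are PGL(2,5) (6T14) of order 120, S_6 (6T16) of order 720; the others are excluded. The observed types are precisely the cycle types that occur in PGL(2,5) (6T14) (apart from the identity). Each of the other remaining candidates has further cycle types, and by the Chebotarev density theorem the matching factorization patterns would occur for a proportion of primes equal to their share of the group: S_6 (6T16) additionally contains elements of type 4+2, 3+2+1, 3+1+1+1, 2+1+1+1+1 (265 of its 720 elements, about 37% of primes). None of the 21 primes tested shows any such pattern (for each of these groups the chance of that is below 10^-4), which rules them out. Hence G = PGL(2,5) (6T14), of order 120.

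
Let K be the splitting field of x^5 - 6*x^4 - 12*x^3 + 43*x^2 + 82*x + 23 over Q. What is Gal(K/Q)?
The polynomial f is an irreducible quintic over Q, so G = Gal(f/Q) is a transitive subgroup of S_5: one of C_5 (5T1, order 5), D_5 (5T2, order 10), F_20 (5T3, order 20), A_5 (5T4, order 60) or S_5 (5T5, order 120). The discriminant of f is 14320669561 = 119669^2, a perfect square, so G is contained in A_5. The transitive groups of degree 5 contained in A_5 are: C_5 (5T1, order 5), D_5 (5T2, order 10), A_5 (5T4, order 60). By Dedekind's theorem, for a prime p not dividing disc(f) the degrees of the irreducible factors of f mod p form the cycle type of an element of G. Factoring f modulo the 14 such primes p <= 59 (skipping 11, 23, 43, which divide the discriminant), each new pattern first appears at: mod 2: f = (x^5 + x^2 + 1), pattern 5. No other pattern occurs in this range, so the set of observed cycle types is {5}. The candidates containing elements of all these cycle types are C_5 (5T1) of order 5, D_5 (5T2) of order 10, A_5 (5T4) of order 60; the others are excluded. The observed types are precisely the cycle types that occur in C_5 (5T1) (apart from the identity). Each of the other remaining candidates has further cycle types, and by the Chebotarev density theorem the matching factorization patterns would occur for a proportion of primes equal to their share of the group: D_5 (5T2) additionally contains elements of type 2+2+1 (5 of its 10 elements, about 50% of primes); A_5 (5T4) additionally contains elements of type 3+1+1, 2+2+1 (35 of its 60 elements, about 58% of primes). None of the 14 primes tested shows any such pattern (for each of these groups the chance of that is below 10^-4), which rules them out. Hence G = C_5 (5T1), of order 5.

C_5 (also written C5)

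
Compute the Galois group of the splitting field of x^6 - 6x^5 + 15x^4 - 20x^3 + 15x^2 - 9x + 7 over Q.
The polynomial f is an irreducible sextic over Q, so G = Gal(f/Q) is one of the 16 transitive subgroups 6T1, ..., 6T16 of S_6. The discriminant of f is -9059283, which is not a perfect square, so G is not contained in A_6. The transitive groups of degree 6 not contained in A_6 are: C_6 (6T1, order 6), S_3 (6T2, order 6), D_6 (6T3, order 12), C_3 x S_3 (6T5, order 18), A_4 x C_2 (6T6, order 24), S_4 (6T8, order 24), S_3 x S_3 (6T9, order 36), S_4 x C_2 (6T11, order 48), (S_3 x S_3) : C_2 (6T13, order 72), PGL(2,5) (6T14, order 120), S_6 (6T16, order 720). By Dedekind's theorem, for a prime p not dividing disc(f) the degrees of the irreducible factors of f mod p form the cycle type of an element of G. Factoring f modulo the 28 such primes p <= 127 (skipping 3, 17, 43, which divide the discriminant), each new pattern first appears at: mod 2: f = (x^6 + x^4 + x^2 + x + 1), pattern 6; mod 7: f = (x)(x^2 + 2x + 3)(x^3 + 6x^2 + 4), pattern 3+2+1; mod 11: f = (x^2 + 7x + 5)(x^4 + 9x^3 + 2x^2 + 9x + 8), pattern 4+2; mod 13: f = (x + 2)(x + 7)(x^2 + x + 4)(x^2 + 10x + 5), pattern 2+2+1+1; mod 61: f = (x + 39)(x + 50)(x + 56)(x + 58)(x^2 + 35x + 14), pattern 2+1+1+1+1; mod 97: f = (x + 47)(x + 84)(x + 86)(x^3 + 68x^2 + 18x + 73), pattern 3+1+1+1; mod 113: f = (x^2 + 47x + 24)(x^2 + 66x + 38)(x^2 + 107x + 15), pattern 2+2+2; mod 127: f = (x^3 + 36x^2 + 31x + 41)(x^3 + 85x^2 + 99x + 90), pattern 3+3. No other pattern occurs in this range, so the set of observed cycle types is {6, 3+2+1, 4+2, 2+2+1+1, 2+1+1+1+1, 3+1+1+1, 2+2+2, 3+3}. The candidates containing elements of all these cycle types are (S_3 x S_3) : C_2 (6T13) of order 72, S_6 (6T16) of order 720; the others are excluded. The observed types are precisely the cycle types that occur in (S_3 x S_3) : C_2 (6T13) (apart from the identity). Each of the other remaining candidates has further cycle types, and by the Chebotarev density theorem the matching factorization patterns would occur for a proportion of primes equal to their share of the group: S_6 (6T16) additionally contains elements of type 5+1, 4+1+1 (234 of its 720 elements, about 32% of primes). None of the 28 primes tested shows any such pattern (for each of these groups the chance of that is below 10^-4), which rules them out. Hence G = (S_3 x S_3) : C_2 (6T13), of order 72.

(S_3 x S_3) : C_2 (also written G72)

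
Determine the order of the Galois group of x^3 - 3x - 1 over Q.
3

The degree of the splitting field over Q equals the order of the Galois group, so first determine the group. The polynomial is an irreducible cubic over Q and its discriminant is 81 = 9^2, a perfect square. For an irreducible cubic, a square discriminant forces the Galois group to be A_3, the cyclic group of order 3. The Galois group C_3 (3T1) has order 3, so the splitting field has degree 3 over Q.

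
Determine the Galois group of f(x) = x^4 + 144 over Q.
The polynomial is an irreducible quartic over Q and its discriminant is 764411904 = 27648^2, a perfect square, so the Galois group is contained in A_4. The resolvent cubic y^3 - 576*y splits completely over Q, which gives the Klein four-group V_4.

V_4, the Klein four-group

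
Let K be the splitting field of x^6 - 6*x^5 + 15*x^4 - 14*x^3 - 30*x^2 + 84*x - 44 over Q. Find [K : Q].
The degree of the splitting field over Q equals the order of the Galois group, so first determine the group. The polynomial f is an irreducible sextic over Q, so G = Gal(f/Q) is one of the 16 transitive subgroups 6T1, ..., 6T16 of S_6. The discriminant of f is 304930925568, which is not a perfect square, so G is not contained in A_6. The transitive groups of degree 6 not contained in A_6 are: C_6 (6T1, order 6), S_3 (6T2, order 6), D_6 (6T3, order 12), C_3 x S_3 (6T5, order 18), A_4 x C_2 (6T6, order 24), S_4 (6T8, order 24), S_3 x S_3 (6T9, order 36), S_4 x C_2 (6T11, order 48), (S_3 x S_3) : C_2 (6T13, order 72), PGL(2,5) (6T14, order 120), S_6 (6T16, order 720). By Dedekind's theorem, for a prime p not dividing disc(f) the degrees of the irreducible factors of f mod p form the cycle type of an element of G. Factoring f modulo the 79 such primes p <= 421 (skipping 2, 3, 41, which divide the discriminant), each new pattern first appears at: mod 5: f = (x^2 + 2x + 4)(x^2 + 3x + 4)(x^2 + 4x + 1), pattern 2+2+2; mod 7: f = (x^6 + x^5 + x^4 + 5x^2 + 5), pattern 6; mod 11: f = (x)(x + 5)(x^2 + 3x + 3)(x^2 + 8x + 10), pattern 2+2+1+1; mod 13: f = (x^3 + 10x^2 + 2x + 12)(x^3 + 10x^2 + 4x + 5), pattern 3+3; mod 61: f = (x + 1)(x + 5)(x + 18)(x + 23)(x + 30)(x + 39), pattern 1+1+1+1+1+1. No other pattern occurs in this range, so the set of observed cycle types is {2+2+2, 6, 2+2+1+1, 3+3, 1+1+1+1+1+1}. The candidates containing elements of all these cycle types are D_6 (6T3) of order 12, A_4 x C_2 (6T6) of order 24, S_3 x S_3 (6T9) of order 36, S_4 x C_2 (6T11) of order 48, (S_3 x S_3) : C_2 (6T13) of order 72, PGL(2,5) (6T14) of order 120, S_6 (6T16) of order 720; the others are excluded. The observed types are precisely the cycle types that occur in D_6 (6T3). Each of the other remaining candidates has further cycle types, and by the Chebotarev density theorem the matching factorization patterns would occur for a proportion of primes equal to their share of the group: A_4 x C_2 (6T6) additionally contains elements of type 2+1+1+1+1 (3 of its 24 elements, about 12% of primes); S_3 x S_3 (6T9) additionally contains elements of type 3+1+1+1 (4 of its 36 elements, about 11% of primes); S_4 x C_2 (6T11) additionally contains elements of type 4+2, 4+1+1, 2+1+1+1+1 (15 of its 48 elements, about 31% of primes); (S_3 x S_3) : C_2 (6T13) additionally contains elements of type 4+2, 3+2+1, 3+1+1+1, 2+1+1+1+1 (40 of its 72 elements, about 56% of primes); PGL(2,5) (6T14) additionally contains elements of type 5+1, 4+1+1 (54 of its 120 elements, about 45% of primes); S_6 (6T16) additionally contains elements of type 5+1, 4+2, 4+1+1, 3+2+1, 3+1+1+1, 2+1+1+1+1 (499 of its 720 elements, about 69% of primes). None of the 79 primes tested shows any such pattern (for each of these groups the chance of that is below 10^-4), which rules them out. Hence G = D_6 (6T3), of order 12. The Galois group D_6 (6T3) has order 12, so the splitting field has degree 12 over Q.

12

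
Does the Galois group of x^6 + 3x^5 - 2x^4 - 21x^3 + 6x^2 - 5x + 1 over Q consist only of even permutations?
No

The polynomial is irreducible of degree 6 over Q. Its discriminant is 54786284800, which is not a perfect square. A Galois group lies in the alternating group exactly when the discriminant is a square in Q, so the Galois group (S_4) is not contained in A_6.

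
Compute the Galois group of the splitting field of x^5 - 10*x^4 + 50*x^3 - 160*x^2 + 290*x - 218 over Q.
The polynomial f is an irreducible quintic over Q, so G = Gal(f/Q) is a transitive subgroup of S_5: one of C_5 (5T1, order 5), D_5 (5T2, order 10), F_20 (5T3, order 20), A_5 (5T4, order 60) or S_5 (5T5, order 120). The discriminant of f is 966050000, which is not a perfect square, so G is not contained in A_5. The transitive groups of degree 5 not contained in A_5 are: F_20 (5T3, order 20), S_5 (5T5, order 120). By Dedekind's theorem, for a prime p not dividing disc(f) the degrees of the irreducible factors of f mod p form the cycle type of an element of G. Factoring f modulo the 18 such primes p <= 71 (skipping 2, 5, which divide the discriminant), each new pattern first appears at: mod 3: f = (x + 1)(x^4 + x^3 + x^2 + x + 1), pattern 4+1; mod 11: f = (x^5 + x^4 + 6x^3 + 5x^2 + 4x + 2), pattern 5; mod 19: f = (x + 6)(x^2 + 11x + 2)(x^2 + 11x + 4), pattern 2+2+1. No other pattern occurs in this range, so the set of observed cycle types is {4+1, 5, 2+2+1}. The candidates containing elements of all these cycle types are F_20 (5T3) of order 20, S_5 (5T5) of order 120; the others are excluded. The observed types are precisely the cycle types that occur in F_20 (5T3) (apart from the identity). Each of the other remaining candidates has further cycle types, and by the Chebotarev density theorem the matching factorization patterns would occur for a proportion of primes equal to their share of the group: S_5 (5T5) additionally contains elements of type 3+2, 3+1+1, 2+1+1+1 (50 of its 120 elements, about 42% of primes). None of the 18 primes tested shows any such pattern (for each of these groups the chance of that is below 10^-4), which rules them out. Hence G = F_20 (5T3), of order 20.

F_20, the Frobenius group of order 20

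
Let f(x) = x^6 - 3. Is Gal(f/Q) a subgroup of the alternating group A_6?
The polynomial is irreducible of degree 6 over Q. Its discriminant is 11337408, which is not a perfect square. A Galois group lies in the alternating group exactly when the discriminant is a square in Q, so the Galois group (D_6) is not contained in A_6.

No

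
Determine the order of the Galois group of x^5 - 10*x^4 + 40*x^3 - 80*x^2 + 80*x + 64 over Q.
The degree of the splitting field over Q equals the order of the Galois group, so first determine the group. The polynomial f is an irreducible quintic over Q, so G = Gal(f/Q) is a transitive subgroup of S_5: one of C_5 (5T1, order 5), D_5 (5T2, order 10), F_20 (5T3, order 20), A_5 (5T4, order 60) or S_5 (5T5, order 120). The discriminant of f is 265420800000, which is not a perfect square, so G is not contained in A_5. The transitive groups of degree 5 not contained in A_5 are: F_20 (5T3, order 20), S_5 (5T5, order 120). By Dedekind's theorem, for a prime p not dividing disc(f) the degrees of the irreducible factors of f mod p form the cycle type of an element of G. Factoring f modulo the 18 such primes p <= 73 (skipping 2, 3, 5, which divide the discriminant), each new pattern first appears at: mod 7: f = (x + 1)(x^4 + 3x^3 + 2x^2 + 2x + 1), pattern 4+1; mod 11: f = (x^5 + x^4 + 7x^3 + 8x^2 + 3x + 9), pattern 5; mod 19: f = (x + 18)(x^2 + 16)(x^2 + 10x + 15), pattern 2+2+1; mod 41: f = (x + 13)(x + 20)(x + 22)(x + 25)(x + 33), pattern 1+1+1+1+1. No other pattern occurs in this range, so the set of observed cycle types is {4+1, 5, 2+2+1, 1+1+1+1+1}. The candidates containing elements of all these cycle types are F_20 (5T3) of order 20, S_5 (5T5) of order 120; the others are excluded. The observed types are precisely the cycle types that occur in F_20 (5T3). Each of the other remaining candidates has further cycle types, and by the Chebotarev density theorem the matching factorization patterns would occur for a proportion of primes equal to their share of the group: S_5 (5T5) additionally contains elements of type 3+2, 3+1+1, 2+1+1+1 (50 of its 120 elements, about 42% of primes). None of the 18 primes tested shows any such pattern (for each of these groups the chance of that is below 10^-4), which rules them out. Hence G = F_20 (5T3), of order 20. The Galois group F_20 (5T3) has order 20, so the splitting field has degree 20 over Q.

20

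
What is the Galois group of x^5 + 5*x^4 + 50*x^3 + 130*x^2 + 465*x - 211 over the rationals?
5T4: A_5

The polynomial f is an irreducible quintic over Q, so G = Gal(f/Q) is a transitive subgroup of S_5: one of C_5 (5T1, order 5), D_5 (5T2, order 10), F_20 (5T3, order 20), A_5 (5T4, order 60) or S_5 (5T5, order 120). The discriminant of f is 673506304000000 = 25952000^2, a perfect square, so G is contained in A_5. The transitive groups of degree 5 contained in A_5 are: C_5 (5T1, order 5), D_5 (5T2, order 10), A_5 (5T4, order 60). By Dedekind's theorem, for a prime p not dividing disc(f) the degrees of the irreducible factors of f mod p form the cycle type of an element of G. Factoring f modulo the 2 such primes p <= 7 (skipping 2, 5, which divide the discriminant), each new pattern first appears at: mod 3: f = (x^5 + 2x^4 + 2x^3 + x^2 + 2), pattern 5; mod 7: f = (x + 2)(x + 3)(x^3 + 2x + 1), pattern 3+1+1. No other pattern occurs in this range, so the set of observed cycle types is {5, 3+1+1}. Among the candidates above, the only group containing elements of all these cycle types is A_5 (5T4) — each of C_5 (5T1), D_5 (5T2) lacks at least one of them. Hence G = A_5 (5T4), of order 60.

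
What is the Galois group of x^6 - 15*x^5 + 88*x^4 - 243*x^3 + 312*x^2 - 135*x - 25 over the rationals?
The polynomial f is an irreducible sextic over Q, so G = Gal(f/Q) is one of the 16 transitive subgroups 6T1, ..., 6T16 of S_6. The discriminant of f is 54786284800, which is not a perfect square, so G is not contained in A_6. The transitive groups of degree 6 not contained in A_6 are: C_6 (6T1, order 6), S_3 (6T2, order 6), D_6 (6T3, order 12), C_3 x S_3 (6T5, order 18), A_4 x C_2 (6T6, order 24), S_4 (6T8, order 24), S_3 x S_3 (6T9, order 36), S_4 x C_2 (6T11, order 48), (S_3 x S_3) : C_2 (6T13, order 72), PGL(2,5) (6T14, order 120), S_6 (6T16, order 720). By Dedekind's theorem, for a prime p not dividing disc(f) the degrees of the irreducible factors of f mod p form the cycle type of an element of G. Factoring f modulo the 22 such primes p <= 101 (skipping 2, 5, 13, 37, which divide the discriminant), each new pattern first appears at: mod 3: f = (x^3 + x^2 + x + 2)(x^3 + 2x^2 + x + 1), pattern 3+3; mod 17: f = (x + 2)(x + 16)(x^4 + x^3 + 4x^2 + 10x + 4), pattern 4+1+1; mod 31: f = (x^2 + 3x + 28)(x^2 + 19x + 24)(x^2 + 25x + 18), pattern 2+2+2; mod 67: f = (x + 14)(x + 23)(x^2 + 31x + 22)(x^2 + 51x + 20), pattern 2+2+1+1. No other pattern occurs in this range, so the set of observed cycle types is {3+3, 4+1+1, 2+2+2, 2+2+1+1}. The candidates containing elements of all these cycle types are S_4 (6T8) of order 24, S_4 x C_2 (6T11) of order 48, PGL(2,5) (6T14) of order 120, S_6 (6T16) of order 720; the others are excluded. The observed types are precisely the cycle types that occur in S_4 (6T8) (apart from the identity). Each of the other remaining candidates has further cycle types, and by the Chebotarev density theorem the matching factorization patterns would occur for a proportion of primes equal to their share of the group: S_4 x C_2 (6T11) additionally contains elements of type 6, 4+2, 2+1+1+1+1 (17 of its 48 elements, about 35% of primes); PGL(2,5) (6T14) additionally contains elements of type 6, 5+1 (44 of its 120 elements, about 37% of primes); S_6 (6T16) additionally contains elements of type 6, 5+1, 4+2, 3+2+1, 3+1+1+1, 2+1+1+1+1 (529 of its 720 elements, about 73% of primes). None of the 22 primes tested shows any such pattern (for each of these groups the chance of that is below 10^-4), which rules them out. Hence G = S_4 (6T8), of order 24.

S_4, S_4(6c), the S_4-action on 6 points not in A_6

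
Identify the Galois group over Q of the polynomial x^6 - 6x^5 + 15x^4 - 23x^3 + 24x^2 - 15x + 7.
C_3 x S_3 (also written G18)

The polynomial f is an irreducible sextic over Q, so G = Gal(f/Q) is one of the 16 transitive subgroups 6T1, ..., 6T16 of S_6. The discriminant of f is -177147, which is not a perfect square, so G is not contained in A_6. The transitive groups of degree 6 not contained in A_6 are: C_6 (6T1, order 6), S_3 (6T2, order 6), D_6 (6T3, order 12), C_3 x S_3 (6T5, order 18), A_4 x C_2 (6T6, order 24), S_4 (6T8, order 24), S_3 x S_3 (6T9, order 36), S_4 x C_2 (6T11, order 48), (S_3 x S_3) : C_2 (6T13, order 72), PGL(2,5) (6T14, order 120), S_6 (6T16, order 720). By Dedekind's theorem, for a prime p not dividing disc(f) the degrees of the irreducible factors of f mod p form the cycle type of an element of G. Factoring f modulo the 33 such primes p <= 139 (skipping 3, which divides the discriminant), each new pattern first appears at: mod 2: f = (x^6 + x^4 + x^3 + x + 1), pattern 6; mod 7: f = (x)(x + 1)(x + 3)(x^3 + 4x^2 + 3x + 2), pattern 3+1+1+1; mod 17: f = (x^2 + 2x + 4)(x^2 + 10x + 13)(x^2 + 16x + 7), pattern 2+2+2; mod 19: f = (x^3 + 16x^2 + 3x + 5)(x^3 + 16x^2 + 3x + 9), pattern 3+3; mod 73: f = (x + 12)(x + 20)(x + 21)(x + 28)(x + 29)(x + 30), pattern 1+1+1+1+1+1. No other pattern occurs in this range, so the set of observed cycle types is {6, 3+1+1+1, 2+2+2, 3+3, 1+1+1+1+1+1}. The candidates containing elements of all these cycle types are C_3 x S_3 (6T5) of order 18, S_3 x S_3 (6T9) of order 36, (S_3 x S_3) : C_2 (6T13) of order 72, S_6 (6T16) of order 720; the others are excluded. The observed types are precisely the cycle types that occur in C_3 x S_3 (6T5). Each of the other remaining candidates has further cycle types, and by the Chebotarev density theorem the matching factorization patterns would occur for a proportion of primes equal to their share of the group: S_3 x S_3 (6T9) additionally contains elements of type 2+2+1+1 (9 of its 36 elements, about 25% of primes); (S_3 x S_3) : C_2 (6T13) additionally contains elements of type 4+2, 3+2+1, 2+2+1+1, 2+1+1+1+1 (45 of its 72 elements, about 62% of primes); S_6 (6T16) additionally contains elements of type 5+1, 4+2, 4+1+1, 3+2+1, 2+2+1+1, 2+1+1+1+1 (504 of its 720 elements, about 70% of primes). None of the 33 primes tested shows any such pattern (for each of these groups the chance of that is below 10^-4), which rules them out. Hence G = C_3 x S_3 (6T5), of order 18.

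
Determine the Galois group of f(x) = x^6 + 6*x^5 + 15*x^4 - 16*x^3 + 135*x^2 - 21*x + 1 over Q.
The polynomial f is an irreducible sextic over Q, so G = Gal(f/Q) is one of the 16 transitive subgroups 6T1, ..., 6T16 of S_6. The discriminant of f is -2200994196714027, which is not a perfect square, so G is not contained in A_6. The transitive groups of degree 6 not contained in A_6 are: C_6 (6T1, order 6), S_3 (6T2, order 6), D_6 (6T3, order 12), C_3 x S_3 (6T5, order 18), A_4 x C_2 (6T6, order 24), S_4 (6T8, order 24), S_3 x S_3 (6T9, order 36), S_4 x C_2 (6T11, order 48), (S_3 x S_3) : C_2 (6T13, order 72), PGL(2,5) (6T14, order 120), S_6 (6T16, order 720). By Dedekind's theorem, for a prime p not dividing disc(f) the degrees of the irreducible factors of f mod p form the cycle type of an element of G. Factoring f modulo the 25 such primes p <= 127 (skipping 3, 11, 13, 17, 43, 109, which divide the discriminant), each new pattern first appears at: mod 2: f = (x^6 + x^4 + x^2 + x + 1), pattern 6; mod 7: f = (x + 4)(x^2 + 2)(x^3 + 2x^2 + 5x + 1), pattern 3+2+1; mod 23: f = (x^2 + 16)(x^4 + 6x^3 + 22x^2 + 3x + 13), pattern 4+2; mod 31: f = (x + 14)(x + 28)(x^2 + 8x + 10)(x^2 + 18x + 20), pattern 2+2+1+1; mod 61: f = (x + 1)(x + 9)(x + 20)(x + 34)(x^2 + 3x + 58), pattern 2+1+1+1+1; mod 97: f = (x + 24)(x + 73)(x + 81)(x^3 + 22x^2 + 70x + 1), pattern 3+1+1+1; mod 113: f = (x^2 + 32x + 105)(x^2 + 97x + 81)(x^2 + 103x + 49), pattern 2+2+2; mod 127: f = (x^3 + 13x^2 + 19x + 1)(x^3 + 120x^2 + 87x + 1), pattern 3+3. No other pattern occurs in this range, so the set of observed cycle types is {6, 3+2+1, 4+2, 2+2+1+1, 2+1+1+1+1, 3+1+1+1, 2+2+2, 3+3}. The candidates containing elements of all these cycle types are (S_3 x S_3) : C_2 (6T13) of order 72, S_6 (6T16) of order 720; the others are excluded. The observed types are precisely the cycle types that occur in (S_3 x S_3) : C_2 (6T13) (apart from the identity). Each of the other remaining candidates has further cycle types, and by the Chebotarev density theorem the matching factorization patterns would occur for a proportion of primes equal to their share of the group: S_6 (6T16) additionally contains elements of type 5+1, 4+1+1 (234 of its 720 elements, about 32% of primes). None of the 25 primes tested shows any such pattern (for each of these groups the chance of that is below 10^-4), which rules them out. Hence G = (S_3 x S_3) : C_2 (6T13), of order 72.

(S_3 x S_3) : C_2 (also written G72)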